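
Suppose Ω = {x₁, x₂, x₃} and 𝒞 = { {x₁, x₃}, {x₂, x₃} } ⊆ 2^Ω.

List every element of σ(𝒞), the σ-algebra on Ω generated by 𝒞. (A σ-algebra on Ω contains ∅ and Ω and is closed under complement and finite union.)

Seed the family with 𝒞 together with ∅ and Ω: { ∅, {x₁, x₃}, {x₂, x₃}, Ω }.
Step 1: +2 →
  {x₁}  = complement {x₂, x₃}
  {x₂}  = complement {x₁, x₃}
  — 6 sets.
Step 2. New:
  {x₁, x₂}  = {x₂} ∪ {x₁}
  — 7 sets.
Step 3: 1 new —
  {x₃}  = complement {x₁, x₂}
  — 8 sets.
After Step 4 the family is unchanged; done.

Therefore σ(𝒞) = { ∅, {x₁}, {x₂}, {x₃}, {x₁, x₂}, {x₁, x₃}, {x₂, x₃}, Ω } (|σ(𝒞)| = 8).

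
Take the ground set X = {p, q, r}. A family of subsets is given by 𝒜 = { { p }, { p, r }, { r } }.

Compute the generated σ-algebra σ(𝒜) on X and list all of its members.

σ(𝒜) = { ∅, { p }, { q }, { r }, { p, q }, { p, r }, { q, r }, X }

Trace:
Start: 𝒜 ∪ {∅, X} = { ∅, { p }, { r }, { p, r }, X }.
Step 1 (3 new):
  { q }  = { p, r }ᶜ
  { p, q }  = { r }ᶜ
  { q, r }  = { p }ᶜ
  |family| = 8
Step 2: stable.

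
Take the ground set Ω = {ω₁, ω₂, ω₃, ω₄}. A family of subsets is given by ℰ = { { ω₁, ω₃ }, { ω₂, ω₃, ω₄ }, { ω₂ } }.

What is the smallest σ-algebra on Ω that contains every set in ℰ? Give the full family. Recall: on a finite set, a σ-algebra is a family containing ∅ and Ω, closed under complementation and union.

Seed the family with ℰ together with ∅ and Ω: { {}, { ω₂ }, { ω₁, ω₃ }, { ω₂, ω₃, ω₄ }, Ω }.
Iteration 1 (4 new):
  { ω₁ }  = Ω∖{ ω₂, ω₃, ω₄ }
  { ω₂, ω₄ }  = Ω∖{ ω₁, ω₃ }
  { ω₁, ω₂, ω₃ }  = { ω₁, ω₃ } ∪ { ω₂ }
  { ω₁, ω₃, ω₄ }  = Ω∖{ ω₂ }
  [9 total]
Iteration 2. New:
  { ω₄ }  = Ω∖{ ω₁, ω₂, ω₃ }
  { ω₁, ω₂ }  = { ω₂ } ∪ { ω₁ }
  { ω₁, ω₂, ω₄ }  = { ω₂, ω₄ } ∪ { ω₁ }
  [12 total]
Iteration 3: +3 →
  { ω₃ }  = Ω∖{ ω₁, ω₂, ω₄ }
  { ω₁, ω₄ }  = { ω₄ } ∪ { ω₁ }
  { ω₃, ω₄ }  = Ω∖{ ω₁, ω₂ }
  [15 total]
Iteration 4: +1 →
  { ω₂, ω₃ }  = Ω∖{ ω₁, ω₄ }
  [16 total]
Iteration 5: stable.

Therefore σ(ℰ) = { {}, { ω₁ }, { ω₂ }, { ω₃ }, { ω₄ }, { ω₁, ω₂ }, { ω₁, ω₃ }, { ω₁, ω₄ }, { ω₂, ω₃ }, { ω₂, ω₄ }, { ω₃, ω₄ }, { ω₁, ω₂, ω₃ }, { ω₁, ω₂, ω₄ }, { ω₁, ω₃, ω₄ }, { ω₂, ω₃, ω₄ }, Ω } (|σ(ℰ)| = 16).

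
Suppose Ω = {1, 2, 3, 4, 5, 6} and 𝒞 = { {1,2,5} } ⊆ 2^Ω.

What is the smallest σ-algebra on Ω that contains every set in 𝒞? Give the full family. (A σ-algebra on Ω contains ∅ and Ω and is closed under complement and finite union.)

|σ(𝒞)| = 4.  σ(𝒞) = { {}, {1,2,5}, {3,4,6}, Ω }

Check:
Seed the family with 𝒞 together with ∅ and Ω: { {}, {1,2,5}, Ω }.
Step 1. New:
  {3,4,6}  = Ω∖{1,2,5}
Step 2: closed — nothing new.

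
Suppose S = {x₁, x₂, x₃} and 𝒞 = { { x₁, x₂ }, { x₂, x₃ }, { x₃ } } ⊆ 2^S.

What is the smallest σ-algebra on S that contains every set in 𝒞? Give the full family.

Answer: σ(𝒞) = { ∅, { x₁ }, { x₂ }, { x₃ }, { x₁, x₂ }, { x₁, x₃ }, { x₂, x₃ }, S }

Derivation:
Start: 𝒞 ∪ {∅, S} = { ∅, { x₃ }, { x₁, x₂ }, { x₂, x₃ }, S }.
Pass 1 (1 new):
  { x₁ }  = S∖{ x₂, x₃ }
  [6 total]
Pass 2 adds 1:
  { x₁, x₃ }  = { x₃ } ∪ { x₁ }
  [7 total]
Pass 3 adds 1:
  { x₂ }  = S∖{ x₁, x₃ }
  [8 total]
Pass 4: no new sets; the family is a σ-algebra.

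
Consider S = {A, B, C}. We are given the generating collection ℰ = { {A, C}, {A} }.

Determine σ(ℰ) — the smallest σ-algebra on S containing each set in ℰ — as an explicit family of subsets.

Take S₀ = ℰ ∪ {∅, S} = { {}, {A}, {A, C}, S }.
Pass 1: 2 new —
  {B}  = {A, C}ᶜ
  {B, C}  = {A}ᶜ
Pass 2 adds 1:
  {A, B}  = {B} ∪ {A}
Pass 3: 1 new —
  {C}  = {A, B}ᶜ
Pass 4: no new sets; the family is a σ-algebra.

Hence σ(ℰ) has 8 members: { {}, {A}, {B}, {C}, {A, B}, {A, C}, {B, C}, S }.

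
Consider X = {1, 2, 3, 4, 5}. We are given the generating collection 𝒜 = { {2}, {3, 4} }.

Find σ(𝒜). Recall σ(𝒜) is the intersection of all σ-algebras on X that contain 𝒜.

Begin from { ∅, {2}, {3, 4}, X } (that is, 𝒜 plus ∅ and X).
Pass 1: +3 →
  {1, 2, 5}  = ᶜ of {3, 4}
  {2, 3, 4}  = {2} ∪ {3, 4}
  {1, 3, 4, 5}  = ᶜ of {2}
  [7 total]
Pass 2 (1 new):
  {1, 5}  = ᶜ of {2, 3, 4}
  [8 total]
After Pass 3 the family is unchanged; done.

Hence σ(𝒜) has 8 members: { ∅, {2}, {1, 5}, {3, 4}, {1, 2, 5}, {2, 3, 4}, {1, 3, 4, 5}, X }.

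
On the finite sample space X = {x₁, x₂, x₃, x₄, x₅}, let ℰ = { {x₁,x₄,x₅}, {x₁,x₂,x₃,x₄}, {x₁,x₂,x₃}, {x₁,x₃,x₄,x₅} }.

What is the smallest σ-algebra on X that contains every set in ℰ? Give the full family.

Answer: σ(ℰ) = { {}, {x₁}, {x₂}, {x₃}, {x₄}, {x₅}, {x₁,x₂}, {x₁,x₃}, {x₁,x₄}, {x₁,x₅}, {x₂,x₃}, {x₂,x₄}, {x₂,x₅}, {x₃,x₄}, {x₃,x₅}, {x₄,x₅}, {x₁,x₂,x₃}, {x₁,x₂,x₄}, {x₁,x₂,x₅}, {x₁,x₃,x₄}, {x₁,x₃,x₅}, {x₁,x₄,x₅}, {x₂,x₃,x₄}, {x₂,x₃,x₅}, {x₂,x₄,x₅}, {x₃,x₄,x₅}, {x₁,x₂,x₃,x₄}, {x₁,x₂,x₃,x₅}, {x₁,x₂,x₄,x₅}, {x₁,x₃,x₄,x₅}, {x₂,x₃,x₄,x₅}, X }

Trace:
Initial family (6 sets): { {}, {x₁,x₂,x₃}, {x₁,x₄,x₅}, {x₁,x₂,x₃,x₄}, {x₁,x₃,x₄,x₅}, X }.
Round 1. New:
  {x₂}  = ᶜ of {x₁,x₃,x₄,x₅}
  {x₅}  = ᶜ of {x₁,x₂,x₃,x₄}
  {x₂,x₃}  = ᶜ of {x₁,x₄,x₅}
  {x₄,x₅}  = ᶜ of {x₁,x₂,x₃}
Round 2. New:
  {x₂,x₅}  = {x₂} ∪ {x₅}
  {x₂,x₃,x₅}  = {x₅} ∪ {x₂,x₃}
  {x₂,x₄,x₅}  = {x₂} ∪ {x₄,x₅}
  {x₁,x₂,x₃,x₅}  = {x₁,x₂,x₃} ∪ {x₅}
  {x₁,x₂,x₄,x₅}  = {x₁,x₄,x₅} ∪ {x₂}
  {x₂,x₃,x₄,x₅}  = {x₄,x₅} ∪ {x₂,x₃}
Round 3. New:
  {x₁}  = ᶜ of {x₂,x₃,x₄,x₅}
  {x₃}  = ᶜ of {x₁,x₂,x₄,x₅}
  {x₄}  = ᶜ of {x₁,x₂,x₃,x₅}
  {x₁,x₃}  = ᶜ of {x₂,x₄,x₅}
  {x₁,x₄}  = ᶜ of {x₂,x₃,x₅}
  {x₁,x₃,x₄}  = ᶜ of {x₂,x₅}
Round 4: +10 →
  {x₁,x₂}  = {x₂} ∪ {x₁}
  {x₁,x₅}  = {x₅} ∪ {x₁}
  {x₂,x₄}  = {x₂} ∪ {x₄}
  {x₃,x₄}  = {x₃} ∪ {x₄}
  {x₃,x₅}  = {x₅} ∪ {x₃}
  {x₁,x₂,x₄}  = {x₂} ∪ {x₁,x₄}
  {x₁,x₂,x₅}  = {x₂,x₅} ∪ {x₁}
  {x₁,x₃,x₅}  = {x₅} ∪ {x₁,x₃}
  {x₂,x₃,x₄}  = {x₂,x₃} ∪ {x₄}
  {x₃,x₄,x₅}  = {x₄,x₅} ∪ {x₃}
Round 5: closed — nothing new.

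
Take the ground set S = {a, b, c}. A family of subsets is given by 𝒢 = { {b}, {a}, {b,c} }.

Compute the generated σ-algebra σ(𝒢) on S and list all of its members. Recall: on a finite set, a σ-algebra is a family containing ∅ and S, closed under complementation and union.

Start: 𝒢 ∪ {∅, S} = { {}, {a}, {b}, {b,c}, S }.
Round 1 (2 new):
  {a,b}  = {b} ∪ {a}
  {a,c}  = complement {b}
  — 7 sets.
Round 2. New:
  {c}  = complement {a,b}
  — 8 sets.
Round 3: already closed under ᶜ and ∪.

σ(𝒢) = { {}, {a}, {b}, {c}, {a,b}, {a,c}, {b,c}, S }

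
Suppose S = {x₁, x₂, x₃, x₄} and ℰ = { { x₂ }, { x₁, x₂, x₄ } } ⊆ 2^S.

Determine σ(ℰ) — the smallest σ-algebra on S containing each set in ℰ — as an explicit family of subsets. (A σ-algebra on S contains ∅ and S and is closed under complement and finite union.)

|σ(ℰ)| = 8.  σ(ℰ) = { {}, { x₂ }, { x₃ }, { x₁, x₄ }, { x₂, x₃ }, { x₁, x₂, x₄ }, { x₁, x₃, x₄ }, S }

Working:
Seed the family with ℰ together with ∅ and S: { {}, { x₂ }, { x₁, x₂, x₄ }, S }.
Iteration 1 adds 2:
  { x₃ }  = S∖{ x₁, x₂, x₄ }
  { x₁, x₃, x₄ }  = S∖{ x₂ }
  |family| = 6
Iteration 2 (1 new):
  { x₂, x₃ }  = { x₃ } ∪ { x₂ }
  |family| = 7
Iteration 3. New:
  { x₁, x₄ }  = S∖{ x₂, x₃ }
  |family| = 8
Iteration 4: closed — nothing new.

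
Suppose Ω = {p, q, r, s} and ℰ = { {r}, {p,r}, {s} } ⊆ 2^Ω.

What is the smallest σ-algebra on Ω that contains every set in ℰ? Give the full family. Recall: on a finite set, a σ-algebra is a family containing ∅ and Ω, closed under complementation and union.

Initial family (5 sets): { {}, {r}, {s}, {p,r}, Ω }.
Pass 1 adds 5:
  {q,s}  = complement {p,r}
  {r,s}  = {r} ∪ {s}
  {p,q,r}  = complement {s}
  {p,q,s}  = complement {r}
  {p,r,s}  = {p,r} ∪ {s}
  (now 10)
Pass 2 (3 new):
  {q}  = complement {p,r,s}
  {p,q}  = complement {r,s}
  {q,r,s}  = {r,s} ∪ {q,s}
  (now 13)
Pass 3: +2 →
  {p}  = complement {q,r,s}
  {q,r}  = {r} ∪ {q}
  (now 15)
Pass 4 adds 1:
  {p,s}  = complement {q,r}
  (now 16)
Pass 5: no new sets; the family is a σ-algebra.

|σ(ℰ)| = 16.  σ(ℰ) = { {}, {p}, {q}, {r}, {s}, {p,q}, {p,r}, {p,s}, {q,r}, {q,s}, {r,s}, {p,q,r}, {p,q,s}, {p,r,s}, {q,r,s}, Ω }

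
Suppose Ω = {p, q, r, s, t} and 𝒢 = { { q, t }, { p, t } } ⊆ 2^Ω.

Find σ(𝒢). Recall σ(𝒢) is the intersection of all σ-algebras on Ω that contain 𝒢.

Start: 𝒢 ∪ {∅, Ω} = { {}, { p, t }, { q, t }, Ω }.
Step 1: +3 →
  { p, q, t }  = { q, t } ∪ { p, t }
  { p, r, s }  = ᶜ of { q, t }
  { q, r, s }  = ᶜ of { p, t }
  [7 total]
Step 2: 4 new —
  { r, s }  = ᶜ of { p, q, t }
  { p, q, r, s }  = { p, r, s } ∪ { q, r, s }
  { p, r, s, t }  = { p, r, s } ∪ { p, t }
  { q, r, s, t }  = { q, t } ∪ { q, r, s }
  [11 total]
Step 3 adds 3:
  { p }  = ᶜ of { q, r, s, t }
  { q }  = ᶜ of { p, r, s, t }
  { t }  = ᶜ of { p, q, r, s }
  [14 total]
Step 4 (2 new):
  { p, q }  = { q } ∪ { p }
  { r, s, t }  = { r, s } ∪ { t }
  [16 total]
Step 5 adds nothing — fixpoint reached.

σ(𝒢) = { {}, { p }, { q }, { t }, { p, q }, { p, t }, { q, t }, { r, s }, { p, q, t }, { p, r, s }, { q, r, s }, { r, s, t }, { p, q, r, s }, { p, r, s, t }, { q, r, s, t }, Ω }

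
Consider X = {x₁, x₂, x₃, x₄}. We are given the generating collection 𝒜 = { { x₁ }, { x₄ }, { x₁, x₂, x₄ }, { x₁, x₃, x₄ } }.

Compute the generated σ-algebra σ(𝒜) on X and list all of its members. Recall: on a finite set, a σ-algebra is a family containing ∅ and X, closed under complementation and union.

σ(𝒜) = { {  }, { x₁ }, { x₂ }, { x₃ }, { x₄ }, { x₁, x₂ }, { x₁, x₃ }, { x₁, x₄ }, { x₂, x₃ }, { x₂, x₄ }, { x₃, x₄ }, { x₁, x₂, x₃ }, { x₁, x₂, x₄ }, { x₁, x₃, x₄ }, { x₂, x₃, x₄ }, X }

Derivation:
Initial family (6 sets): { {  }, { x₁ }, { x₄ }, { x₁, x₂, x₄ }, { x₁, x₃, x₄ }, X }.
Round 1: 5 new —
  { x₂ }  = ᶜ of { x₁, x₃, x₄ }
  { x₃ }  = ᶜ of { x₁, x₂, x₄ }
  { x₁, x₄ }  = { x₄ } ∪ { x₁ }
  { x₁, x₂, x₃ }  = ᶜ of { x₄ }
  { x₂, x₃, x₄ }  = ᶜ of { x₁ }
Round 2: 5 new —
  { x₁, x₂ }  = { x₂ } ∪ { x₁ }
  { x₁, x₃ }  = { x₃ } ∪ { x₁ }
  { x₂, x₃ }  = ᶜ of { x₁, x₄ }
  { x₂, x₄ }  = { x₂ } ∪ { x₄ }
  { x₃, x₄ }  = { x₃ } ∪ { x₄ }
Round 3: already closed under ᶜ and ∪.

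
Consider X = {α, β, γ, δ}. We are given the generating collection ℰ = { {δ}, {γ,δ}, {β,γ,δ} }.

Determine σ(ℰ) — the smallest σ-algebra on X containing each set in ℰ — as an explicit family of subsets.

Begin from { ∅, {δ}, {γ,δ}, {β,γ,δ}, X } (that is, ℰ plus ∅ and X).
Iteration 1: 3 new —
  {α}  = complement {β,γ,δ}
  {α,β}  = complement {γ,δ}
  {α,β,γ}  = complement {δ}
  (now 8)
Iteration 2. New:
  {α,δ}  = {δ} ∪ {α}
  {α,β,δ}  = {δ} ∪ {α,β}
  {α,γ,δ}  = {γ,δ} ∪ {α}
  (now 11)
Iteration 3: 3 new —
  {β}  = complement {α,γ,δ}
  {γ}  = complement {α,β,δ}
  {β,γ}  = complement {α,δ}
  (now 14)
Iteration 4 adds 2:
  {α,γ}  = {γ} ∪ {α}
  {β,δ}  = {δ} ∪ {β}
  (now 16)
Iteration 5 adds nothing — fixpoint reached.

Hence σ(ℰ) has 16 members: { ∅, {α}, {β}, {γ}, {δ}, {α,β}, {α,γ}, {α,δ}, {β,γ}, {β,δ}, {γ,δ}, {α,β,γ}, {α,β,δ}, {α,γ,δ}, {β,γ,δ}, X }.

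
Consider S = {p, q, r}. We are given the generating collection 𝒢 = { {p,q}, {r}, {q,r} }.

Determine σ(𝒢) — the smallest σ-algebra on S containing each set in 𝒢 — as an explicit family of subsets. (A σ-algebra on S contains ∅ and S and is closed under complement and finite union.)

Initial family (5 sets): { {}, {r}, {p,q}, {q,r}, S }.
Round 1. New:
  {p}  = {q,r}ᶜ
  — 6 sets.
Round 2 (1 new):
  {p,r}  = {r} ∪ {p}
  — 7 sets.
Round 3: 1 new —
  {q}  = {p,r}ᶜ
  — 8 sets.
Round 4: no new sets; the family is a σ-algebra.

Hence σ(𝒢) has 8 members: { {}, {p}, {q}, {r}, {p,q}, {p,r}, {q,r}, S }.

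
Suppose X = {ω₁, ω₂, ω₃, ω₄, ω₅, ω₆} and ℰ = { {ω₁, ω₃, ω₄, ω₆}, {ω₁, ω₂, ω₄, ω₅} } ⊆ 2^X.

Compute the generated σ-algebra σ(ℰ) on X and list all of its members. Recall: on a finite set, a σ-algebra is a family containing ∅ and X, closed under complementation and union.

Begin from { ∅, {ω₁, ω₂, ω₄, ω₅}, {ω₁, ω₃, ω₄, ω₆}, X } (that is, ℰ plus ∅ and X).
Iteration 1: 2 new —
  {ω₂, ω₅}  = {ω₁, ω₃, ω₄, ω₆}ᶜ
  {ω₃, ω₆}  = {ω₁, ω₂, ω₄, ω₅}ᶜ
  (now 6)
Iteration 2 (1 new):
  {ω₂, ω₃, ω₅, ω₆}  = {ω₂, ω₅} ∪ {ω₃, ω₆}
  (now 7)
Iteration 3: 1 new —
  {ω₁, ω₄}  = {ω₂, ω₃, ω₅, ω₆}ᶜ
  (now 8)
After Iteration 4 the family is unchanged; done.

Therefore σ(ℰ) = { ∅, {ω₁, ω₄}, {ω₂, ω₅}, {ω₃, ω₆}, {ω₁, ω₂, ω₄, ω₅}, {ω₁, ω₃, ω₄, ω₆}, {ω₂, ω₃, ω₅, ω₆}, X } (|σ(ℰ)| = 8).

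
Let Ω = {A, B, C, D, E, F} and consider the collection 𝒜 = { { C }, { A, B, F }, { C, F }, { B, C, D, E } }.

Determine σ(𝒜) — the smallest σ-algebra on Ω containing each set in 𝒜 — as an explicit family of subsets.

Initial family (6 sets): { ∅, { C }, { C, F }, { A, B, F }, { B, C, D, E }, Ω }.
Round 1 adds 6:
  { A, F }  = Ω∖{ B, C, D, E }
  { C, D, E }  = Ω∖{ A, B, F }
  { A, B, C, F }  = { C } ∪ { A, B, F }
  { A, B, D, E }  = Ω∖{ C, F }
  { A, B, D, E, F }  = Ω∖{ C }
  { B, C, D, E, F }  = { C, F } ∪ { B, C, D, E }
Round 2 adds 6:
  { A }  = Ω∖{ B, C, D, E, F }
  { D, E }  = Ω∖{ A, B, C, F }
  { A, C, F }  = { A, F } ∪ { C }
  { C, D, E, F }  = { C, D, E } ∪ { C, F }
  { A, B, C, D, E }  = { C, D, E } ∪ { A, B, D, E }
  { A, C, D, E, F }  = { C, D, E } ∪ { A, F }
Round 3. New:
  { B }  = Ω∖{ A, C, D, E, F }
  { F }  = Ω∖{ A, B, C, D, E }
  { A, B }  = Ω∖{ C, D, E, F }
  { A, C }  = { C } ∪ { A }
  { A, D, E }  = { D, E } ∪ { A }
  { B, D, E }  = Ω∖{ A, C, F }
  { A, C, D, E }  = { C, D, E } ∪ { A }
  { A, D, E, F }  = { D, E } ∪ { A, F }
Round 4. New:
  { B, C }  = Ω∖{ A, D, E, F }
  { B, F }  = Ω∖{ A, C, D, E }
  { A, B, C }  = { A, B } ∪ { C }
  { B, C, F }  = Ω∖{ A, D, E }
  { D, E, F }  = { F } ∪ { D, E }
  { B, D, E, F }  = Ω∖{ A, C }
Round 5 adds nothing — fixpoint reached.

Therefore σ(𝒜) = { ∅, { A }, { B }, { C }, { F }, { A, B }, { A, C }, { A, F }, { B, C }, { B, F }, { C, F }, { D, E }, { A, B, C }, { A, B, F }, { A, C, F }, { A, D, E }, { B, C, F }, { B, D, E }, { C, D, E }, { D, E, F }, { A, B, C, F }, { A, B, D, E }, { A, C, D, E }, { A, D, E, F }, { B, C, D, E }, { B, D, E, F }, { C, D, E, F }, { A, B, C, D, E }, { A, B, D, E, F }, { A, C, D, E, F }, { B, C, D, E, F }, Ω } (|σ(𝒜)| = 32).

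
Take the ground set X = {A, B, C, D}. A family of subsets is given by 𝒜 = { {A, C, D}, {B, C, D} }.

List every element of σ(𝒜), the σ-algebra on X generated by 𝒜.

|σ(𝒜)| = 8.  σ(𝒜) = { {}, {A}, {B}, {A, B}, {C, D}, {A, C, D}, {B, C, D}, X }

Derivation:
Seed the family with 𝒜 together with ∅ and X: { {}, {A, C, D}, {B, C, D}, X }.
Step 1. New:
  {A}  = {B, C, D}ᶜ
  {B}  = {A, C, D}ᶜ
  — 6 sets.
Step 2. New:
  {A, B}  = {B} ∪ {A}
  — 7 sets.
Step 3 (1 new):
  {C, D}  = {A, B}ᶜ
  — 8 sets.
Step 4: no new sets; the family is a σ-algebra.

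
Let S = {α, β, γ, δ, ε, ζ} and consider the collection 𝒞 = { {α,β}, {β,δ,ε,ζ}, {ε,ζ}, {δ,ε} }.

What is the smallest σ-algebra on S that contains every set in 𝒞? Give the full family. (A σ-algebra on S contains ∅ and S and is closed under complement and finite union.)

|σ(𝒞)| = 64.  σ(𝒞) = { ∅, {α}, {β}, {γ}, {δ}, {ε}, {ζ}, {α,β}, {α,γ}, {α,δ}, {α,ε}, {α,ζ}, {β,γ}, {β,δ}, {β,ε}, {β,ζ}, {γ,δ}, {γ,ε}, {γ,ζ}, {δ,ε}, {δ,ζ}, {ε,ζ}, {α,β,γ}, {α,β,δ}, {α,β,ε}, {α,β,ζ}, {α,γ,δ}, {α,γ,ε}, {α,γ,ζ}, {α,δ,ε}, {α,δ,ζ}, {α,ε,ζ}, {β,γ,δ}, {β,γ,ε}, {β,γ,ζ}, {β,δ,ε}, {β,δ,ζ}, {β,ε,ζ}, {γ,δ,ε}, {γ,δ,ζ}, {γ,ε,ζ}, {δ,ε,ζ}, {α,β,γ,δ}, {α,β,γ,ε}, {α,β,γ,ζ}, {α,β,δ,ε}, {α,β,δ,ζ}, {α,β,ε,ζ}, {α,γ,δ,ε}, {α,γ,δ,ζ}, {α,γ,ε,ζ}, {α,δ,ε,ζ}, {β,γ,δ,ε}, {β,γ,δ,ζ}, {β,γ,ε,ζ}, {β,δ,ε,ζ}, {γ,δ,ε,ζ}, {α,β,γ,δ,ε}, {α,β,γ,δ,ζ}, {α,β,γ,ε,ζ}, {α,β,δ,ε,ζ}, {α,γ,δ,ε,ζ}, {β,γ,δ,ε,ζ}, S }

Trace:
Start: 𝒞 ∪ {∅, S} = { ∅, {α,β}, {δ,ε}, {ε,ζ}, {β,δ,ε,ζ}, S }.
Round 1: 8 new —
  {α,γ}  = ᶜ of {β,δ,ε,ζ}
  {δ,ε,ζ}  = {δ,ε} ∪ {ε,ζ}
  {α,β,γ,δ}  = ᶜ of {ε,ζ}
  {α,β,γ,ζ}  = ᶜ of {δ,ε}
  {α,β,δ,ε}  = {δ,ε} ∪ {α,β}
  {α,β,ε,ζ}  = {ε,ζ} ∪ {α,β}
  {γ,δ,ε,ζ}  = ᶜ of {α,β}
  {α,β,δ,ε,ζ}  = {β,δ,ε,ζ} ∪ {α,β}
  — 14 sets.
Round 2 (11 new):
  {γ}  = ᶜ of {α,β,δ,ε,ζ}
  {γ,δ}  = ᶜ of {α,β,ε,ζ}
  {γ,ζ}  = ᶜ of {α,β,δ,ε}
  {α,β,γ}  = ᶜ of {δ,ε,ζ}
  {α,γ,δ,ε}  = {δ,ε} ∪ {α,γ}
  {α,γ,ε,ζ}  = {ε,ζ} ∪ {α,γ}
  {α,β,γ,δ,ε}  = {α,β,δ,ε} ∪ {α,γ}
  {α,β,γ,δ,ζ}  = {α,β,γ,ζ} ∪ {α,β,γ,δ}
  {α,β,γ,ε,ζ}  = {ε,ζ} ∪ {α,β,γ,ζ}
  {α,γ,δ,ε,ζ}  = {γ,δ,ε,ζ} ∪ {α,γ}
  {β,γ,δ,ε,ζ}  = {γ,δ,ε,ζ} ∪ {β,δ,ε,ζ}
  — 25 sets.
Round 3. New:
  {α}  = ᶜ of {β,γ,δ,ε,ζ}
  {β}  = ᶜ of {α,γ,δ,ε,ζ}
  {δ}  = ᶜ of {α,β,γ,ε,ζ}
  {ε}  = ᶜ of {α,β,γ,δ,ζ}
  {ζ}  = ᶜ of {α,β,γ,δ,ε}
  {β,δ}  = ᶜ of {α,γ,ε,ζ}
  {β,ζ}  = ᶜ of {α,γ,δ,ε}
  {α,γ,δ}  = {γ,δ} ∪ {α,γ}
  {α,γ,ζ}  = {α,γ} ∪ {γ,ζ}
  {γ,δ,ε}  = {γ,δ} ∪ {δ,ε}
  {γ,δ,ζ}  = {γ,δ} ∪ {γ,ζ}
  {γ,ε,ζ}  = {ε,ζ} ∪ {γ}
  — 37 sets.
Round 4: +24 →
  {α,δ}  = {α} ∪ {δ}
  {α,ε}  = {α} ∪ {ε}
  {α,ζ}  = {α} ∪ {ζ}
  {β,γ}  = {β} ∪ {γ}
  {β,ε}  = {β} ∪ {ε}
  {γ,ε}  = {ε} ∪ {γ}
  {δ,ζ}  = {ζ} ∪ {δ}
  {α,β,δ}  = ᶜ of {γ,ε,ζ}
  {α,β,ε}  = ᶜ of {γ,δ,ζ}
  {α,β,ζ}  = ᶜ of {γ,δ,ε}
  {α,γ,ε}  = {ε} ∪ {α,γ}
  {α,δ,ε}  = {α} ∪ {δ,ε}
  {α,ε,ζ}  = {ε,ζ} ∪ {α}
  {β,γ,δ}  = {γ,δ} ∪ {β}
  {β,γ,ζ}  = {β} ∪ {γ,ζ}
  {β,δ,ε}  = ᶜ of {α,γ,ζ}
  {β,δ,ζ}  = {β,ζ} ∪ {δ}
  {β,ε,ζ}  = ᶜ of {α,γ,δ}
  {α,β,γ,ε}  = {α,β,γ} ∪ {ε}
  {α,γ,δ,ζ}  = {γ,δ} ∪ {α,γ,ζ}
  {α,δ,ε,ζ}  = {α} ∪ {δ,ε,ζ}
  {β,γ,δ,ε}  = {γ,δ,ε} ∪ {β}
  {β,γ,δ,ζ}  = {γ,δ} ∪ {β,ζ}
  {β,γ,ε,ζ}  = {β} ∪ {γ,ε,ζ}
  — 61 sets.
Round 5 adds 3:
  {α,δ,ζ}  = {α,ζ} ∪ {α,δ}
  {β,γ,ε}  = {β,ε} ∪ {γ,ε}
  {α,β,δ,ζ}  = ᶜ of {γ,ε}
  — 64 sets.
Round 6: closed — nothing new.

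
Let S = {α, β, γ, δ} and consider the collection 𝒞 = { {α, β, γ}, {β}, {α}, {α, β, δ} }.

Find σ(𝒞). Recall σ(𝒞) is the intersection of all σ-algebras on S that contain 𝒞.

Begin from { {}, {α}, {β}, {α, β, γ}, {α, β, δ}, S } (that is, 𝒞 plus ∅ and S).
Round 1 adds 5:
  {γ}  = {α, β, δ}ᶜ
  {δ}  = {α, β, γ}ᶜ
  {α, β}  = {β} ∪ {α}
  {α, γ, δ}  = {β}ᶜ
  {β, γ, δ}  = {α}ᶜ
  [11 total]
Round 2: 5 new —
  {α, γ}  = {γ} ∪ {α}
  {α, δ}  = {δ} ∪ {α}
  {β, γ}  = {β} ∪ {γ}
  {β, δ}  = {β} ∪ {δ}
  {γ, δ}  = {α, β}ᶜ
  [16 total]
Round 3: no new sets; the family is a σ-algebra.

σ(𝒞) = { {}, {α}, {β}, {γ}, {δ}, {α, β}, {α, γ}, {α, δ}, {β, γ}, {β, δ}, {γ, δ}, {α, β, γ}, {α, β, δ}, {α, γ, δ}, {β, γ, δ}, S }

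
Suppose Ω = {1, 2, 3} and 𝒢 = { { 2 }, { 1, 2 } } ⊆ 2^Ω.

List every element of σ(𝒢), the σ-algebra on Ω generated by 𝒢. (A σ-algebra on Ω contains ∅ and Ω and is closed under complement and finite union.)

σ(𝒢) = { ∅, { 1 }, { 2 }, { 3 }, { 1, 2 }, { 1, 3 }, { 2, 3 }, Ω }

Working:
Begin from { ∅, { 2 }, { 1, 2 }, Ω } (that is, 𝒢 plus ∅ and Ω).
Pass 1 adds 2:
  { 3 }  = Ω∖{ 1, 2 }
  { 1, 3 }  = Ω∖{ 2 }
  |family| = 6
Pass 2 adds 1:
  { 2, 3 }  = { 3 } ∪ { 2 }
  |family| = 7
Pass 3. New:
  { 1 }  = Ω∖{ 2, 3 }
  |family| = 8
Pass 4: closed — nothing new.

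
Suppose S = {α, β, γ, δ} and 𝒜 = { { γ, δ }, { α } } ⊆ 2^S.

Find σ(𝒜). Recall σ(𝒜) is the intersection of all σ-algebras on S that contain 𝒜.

Start: 𝒜 ∪ {∅, S} = { {  }, { α }, { γ, δ }, S }.
Step 1. New:
  { α, β }  = complement { γ, δ }
  { α, γ, δ }  = { γ, δ } ∪ { α }
  { β, γ, δ }  = complement { α }
  |family| = 7
Step 2 (1 new):
  { β }  = complement { α, γ, δ }
  |family| = 8
Step 3: already closed under ᶜ and ∪.

Therefore σ(𝒜) = { {  }, { α }, { β }, { α, β }, { γ, δ }, { α, γ, δ }, { β, γ, δ }, S } (|σ(𝒜)| = 8).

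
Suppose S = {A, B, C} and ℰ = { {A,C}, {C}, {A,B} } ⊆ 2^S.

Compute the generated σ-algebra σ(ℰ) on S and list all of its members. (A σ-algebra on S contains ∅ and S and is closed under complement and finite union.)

σ(ℰ) (8 sets): { {}, {A}, {B}, {C}, {A,B}, {A,C}, {B,C}, S }

Trace:
Initial family (5 sets): { {}, {C}, {A,B}, {A,C}, S }.
Pass 1 adds 1:
  {B}  = S∖{A,C}
  — 6 sets.
Pass 2. New:
  {B,C}  = {C} ∪ {B}
  — 7 sets.
Pass 3: +1 →
  {A}  = S∖{B,C}
  — 8 sets.
Pass 4: already closed under ᶜ and ∪.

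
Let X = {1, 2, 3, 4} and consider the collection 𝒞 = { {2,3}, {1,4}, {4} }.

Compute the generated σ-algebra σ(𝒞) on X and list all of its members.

Start: 𝒞 ∪ {∅, X} = { ∅, {4}, {1,4}, {2,3}, X }.
Pass 1. New:
  {1,2,3}  = X∖{4}
  {2,3,4}  = {2,3} ∪ {4}
  (now 7)
Pass 2: +1 →
  {1}  = X∖{2,3,4}
  (now 8)
Pass 3: stable.

σ(𝒞) = { ∅, {1}, {4}, {1,4}, {2,3}, {1,2,3}, {2,3,4}, X }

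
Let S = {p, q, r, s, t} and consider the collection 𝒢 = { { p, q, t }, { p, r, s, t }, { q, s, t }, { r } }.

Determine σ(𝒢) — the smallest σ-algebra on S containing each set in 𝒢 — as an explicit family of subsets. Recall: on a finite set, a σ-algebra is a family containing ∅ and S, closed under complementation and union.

Start: 𝒢 ∪ {∅, S} = { {  }, { r }, { p, q, t }, { q, s, t }, { p, r, s, t }, S }.
Pass 1: 6 new —
  { q }  = ᶜ of { p, r, s, t }
  { p, r }  = ᶜ of { q, s, t }
  { r, s }  = ᶜ of { p, q, t }
  { p, q, r, t }  = { r } ∪ { p, q, t }
  { p, q, s, t }  = ᶜ of { r }
  { q, r, s, t }  = { r } ∪ { q, s, t }
Pass 2 (6 new):
  { p }  = ᶜ of { q, r, s, t }
  { s }  = ᶜ of { p, q, r, t }
  { q, r }  = { q } ∪ { r }
  { p, q, r }  = { q } ∪ { p, r }
  { p, r, s }  = { r, s } ∪ { p, r }
  { q, r, s }  = { r, s } ∪ { q }
Pass 3. New:
  { p, q }  = { q } ∪ { p }
  { p, s }  = { s } ∪ { p }
  { p, t }  = ᶜ of { q, r, s }
  { q, s }  = { s } ∪ { q }
  { q, t }  = ᶜ of { p, r, s }
  { s, t }  = ᶜ of { p, q, r }
  { p, s, t }  = ᶜ of { q, r }
  { p, q, r, s }  = { r, s } ∪ { p, q, r }
Pass 4: +5 →
  { t }  = ᶜ of { p, q, r, s }
  { p, q, s }  = { p, q } ∪ { p, s }
  { p, r, t }  = ᶜ of { q, s }
  { q, r, t }  = ᶜ of { p, s }
  { r, s, t }  = ᶜ of { p, q }
Pass 5 (1 new):
  { r, t }  = ᶜ of { p, q, s }
After Pass 6 the family is unchanged; done.

|σ(𝒢)| = 32.  σ(𝒢) = { {  }, { p }, { q }, { r }, { s }, { t }, { p, q }, { p, r }, { p, s }, { p, t }, { q, r }, { q, s }, { q, t }, { r, s }, { r, t }, { s, t }, { p, q, r }, { p, q, s }, { p, q, t }, { p, r, s }, { p, r, t }, { p, s, t }, { q, r, s }, { q, r, t }, { q, s, t }, { r, s, t }, { p, q, r, s }, { p, q, r, t }, { p, q, s, t }, { p, r, s, t }, { q, r, s, t }, S }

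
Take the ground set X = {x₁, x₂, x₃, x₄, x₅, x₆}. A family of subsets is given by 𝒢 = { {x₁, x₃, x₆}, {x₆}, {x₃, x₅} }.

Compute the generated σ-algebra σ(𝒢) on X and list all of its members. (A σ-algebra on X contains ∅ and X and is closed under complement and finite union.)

Answer: σ(𝒢) = { {}, {x₁}, {x₃}, {x₅}, {x₆}, {x₁, x₃}, {x₁, x₅}, {x₁, x₆}, {x₂, x₄}, {x₃, x₅}, {x₃, x₆}, {x₅, x₆}, {x₁, x₂, x₄}, {x₁, x₃, x₅}, {x₁, x₃, x₆}, {x₁, x₅, x₆}, {x₂, x₃, x₄}, {x₂, x₄, x₅}, {x₂, x₄, x₆}, {x₃, x₅, x₆}, {x₁, x₂, x₃, x₄}, {x₁, x₂, x₄, x₅}, {x₁, x₂, x₄, x₆}, {x₁, x₃, x₅, x₆}, {x₂, x₃, x₄, x₅}, {x₂, x₃, x₄, x₆}, {x₂, x₄, x₅, x₆}, {x₁, x₂, x₃, x₄, x₅}, {x₁, x₂, x₃, x₄, x₆}, {x₁, x₂, x₄, x₅, x₆}, {x₂, x₃, x₄, x₅, x₆}, X }

Trace:
Begin from { {}, {x₆}, {x₃, x₅}, {x₁, x₃, x₆}, X } (that is, 𝒢 plus ∅ and X).
Step 1. New:
  {x₂, x₄, x₅}  = {x₁, x₃, x₆}ᶜ
  {x₃, x₅, x₆}  = {x₃, x₅} ∪ {x₆}
  {x₁, x₂, x₄, x₆}  = {x₃, x₅}ᶜ
  {x₁, x₃, x₅, x₆}  = {x₁, x₃, x₆} ∪ {x₃, x₅}
  {x₁, x₂, x₃, x₄, x₅}  = {x₆}ᶜ
  — 10 sets.
Step 2 (7 new):
  {x₂, x₄}  = {x₁, x₃, x₅, x₆}ᶜ
  {x₁, x₂, x₄}  = {x₃, x₅, x₆}ᶜ
  {x₂, x₃, x₄, x₅}  = {x₃, x₅} ∪ {x₂, x₄, x₅}
  {x₂, x₄, x₅, x₆}  = {x₆} ∪ {x₂, x₄, x₅}
  {x₁, x₂, x₃, x₄, x₆}  = {x₁, x₂, x₄, x₆} ∪ {x₁, x₃, x₆}
  {x₁, x₂, x₄, x₅, x₆}  = {x₁, x₂, x₄, x₆} ∪ {x₂, x₄, x₅}
  {x₂, x₃, x₄, x₅, x₆}  = {x₃, x₅, x₆} ∪ {x₂, x₄, x₅}
  — 17 sets.
Step 3. New:
  {x₁}  = {x₂, x₃, x₄, x₅, x₆}ᶜ
  {x₃}  = {x₁, x₂, x₄, x₅, x₆}ᶜ
  {x₅}  = {x₁, x₂, x₃, x₄, x₆}ᶜ
  {x₁, x₃}  = {x₂, x₄, x₅, x₆}ᶜ
  {x₁, x₆}  = {x₂, x₃, x₄, x₅}ᶜ
  {x₂, x₄, x₆}  = {x₆} ∪ {x₂, x₄}
  {x₁, x₂, x₄, x₅}  = {x₁, x₂, x₄} ∪ {x₂, x₄, x₅}
  — 24 sets.
Step 4. New:
  {x₁, x₅}  = {x₅} ∪ {x₁}
  {x₃, x₆}  = {x₁, x₂, x₄, x₅}ᶜ
  {x₅, x₆}  = {x₆} ∪ {x₅}
  {x₁, x₃, x₅}  = {x₂, x₄, x₆}ᶜ
  {x₁, x₅, x₆}  = {x₁, x₆} ∪ {x₅}
  {x₂, x₃, x₄}  = {x₃} ∪ {x₂, x₄}
  {x₁, x₂, x₃, x₄}  = {x₁, x₂, x₄} ∪ {x₃}
  {x₂, x₃, x₄, x₆}  = {x₂, x₄, x₆} ∪ {x₃}
  — 32 sets.
Step 5 adds nothing — fixpoint reached.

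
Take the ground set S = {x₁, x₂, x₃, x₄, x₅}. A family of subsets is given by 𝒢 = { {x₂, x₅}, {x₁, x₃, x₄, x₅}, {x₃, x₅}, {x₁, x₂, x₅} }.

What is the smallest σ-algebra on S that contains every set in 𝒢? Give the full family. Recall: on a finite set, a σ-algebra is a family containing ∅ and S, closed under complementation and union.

σ(𝒢) = { {}, {x₁}, {x₂}, {x₃}, {x₄}, {x₅}, {x₁, x₂}, {x₁, x₃}, {x₁, x₄}, {x₁, x₅}, {x₂, x₃}, {x₂, x₄}, {x₂, x₅}, {x₃, x₄}, {x₃, x₅}, {x₄, x₅}, {x₁, x₂, x₃}, {x₁, x₂, x₄}, {x₁, x₂, x₅}, {x₁, x₃, x₄}, {x₁, x₃, x₅}, {x₁, x₄, x₅}, {x₂, x₃, x₄}, {x₂, x₃, x₅}, {x₂, x₄, x₅}, {x₃, x₄, x₅}, {x₁, x₂, x₃, x₄}, {x₁, x₂, x₃, x₅}, {x₁, x₂, x₄, x₅}, {x₁, x₃, x₄, x₅}, {x₂, x₃, x₄, x₅}, S }

Check:
Begin from { {}, {x₂, x₅}, {x₃, x₅}, {x₁, x₂, x₅}, {x₁, x₃, x₄, x₅}, S } (that is, 𝒢 plus ∅ and S).
Pass 1 adds 6:
  {x₂}  = ᶜ of {x₁, x₃, x₄, x₅}
  {x₃, x₄}  = ᶜ of {x₁, x₂, x₅}
  {x₁, x₂, x₄}  = ᶜ of {x₃, x₅}
  {x₁, x₃, x₄}  = ᶜ of {x₂, x₅}
  {x₂, x₃, x₅}  = {x₂, x₅} ∪ {x₃, x₅}
  {x₁, x₂, x₃, x₅}  = {x₁, x₂, x₅} ∪ {x₃, x₅}
Pass 2: +7 →
  {x₄}  = ᶜ of {x₁, x₂, x₃, x₅}
  {x₁, x₄}  = ᶜ of {x₂, x₃, x₅}
  {x₂, x₃, x₄}  = {x₃, x₄} ∪ {x₂}
  {x₃, x₄, x₅}  = {x₃, x₄} ∪ {x₃, x₅}
  {x₁, x₂, x₃, x₄}  = {x₃, x₄} ∪ {x₁, x₂, x₄}
  {x₁, x₂, x₄, x₅}  = {x₂, x₅} ∪ {x₁, x₂, x₄}
  {x₂, x₃, x₄, x₅}  = {x₂, x₅} ∪ {x₃, x₄}
Pass 3: 7 new —
  {x₁}  = ᶜ of {x₂, x₃, x₄, x₅}
  {x₃}  = ᶜ of {x₁, x₂, x₄, x₅}
  {x₅}  = ᶜ of {x₁, x₂, x₃, x₄}
  {x₁, x₂}  = ᶜ of {x₃, x₄, x₅}
  {x₁, x₅}  = ᶜ of {x₂, x₃, x₄}
  {x₂, x₄}  = {x₂} ∪ {x₄}
  {x₂, x₄, x₅}  = {x₂, x₅} ∪ {x₄}
Pass 4. New:
  {x₁, x₃}  = ᶜ of {x₂, x₄, x₅}
  {x₂, x₃}  = {x₂} ∪ {x₃}
  {x₄, x₅}  = {x₅} ∪ {x₄}
  {x₁, x₂, x₃}  = {x₁, x₂} ∪ {x₃}
  {x₁, x₃, x₅}  = ᶜ of {x₂, x₄}
  {x₁, x₄, x₅}  = {x₅} ∪ {x₁, x₄}
Pass 5 adds nothing — fixpoint reached.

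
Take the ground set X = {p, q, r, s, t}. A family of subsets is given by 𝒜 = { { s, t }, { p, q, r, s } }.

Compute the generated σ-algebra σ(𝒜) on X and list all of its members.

Answer: σ(𝒜) = { {  }, { s }, { t }, { s, t }, { p, q, r }, { p, q, r, s }, { p, q, r, t }, X }

Check:
Seed the family with 𝒜 together with ∅ and X: { {  }, { s, t }, { p, q, r, s }, X }.
Iteration 1: +2 →
  { t }  = complement { p, q, r, s }
  { p, q, r }  = complement { s, t }
  — 6 sets.
Iteration 2 adds 1:
  { p, q, r, t }  = { p, q, r } ∪ { t }
  — 7 sets.
Iteration 3 (1 new):
  { s }  = complement { p, q, r, t }
  — 8 sets.
After Iteration 4 the family is unchanged; done.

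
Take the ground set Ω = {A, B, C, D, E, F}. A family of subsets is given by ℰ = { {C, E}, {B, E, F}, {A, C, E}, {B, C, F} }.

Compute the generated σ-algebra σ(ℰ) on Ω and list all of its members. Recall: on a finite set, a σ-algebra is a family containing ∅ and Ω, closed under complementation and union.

|σ(ℰ)| = 32.  σ(ℰ) = { {}, {A}, {C}, {D}, {E}, {A, C}, {A, D}, {A, E}, {B, F}, {C, D}, {C, E}, {D, E}, {A, B, F}, {A, C, D}, {A, C, E}, {A, D, E}, {B, C, F}, {B, D, F}, {B, E, F}, {C, D, E}, {A, B, C, F}, {A, B, D, F}, {A, B, E, F}, {A, C, D, E}, {B, C, D, F}, {B, C, E, F}, {B, D, E, F}, {A, B, C, D, F}, {A, B, C, E, F}, {A, B, D, E, F}, {B, C, D, E, F}, Ω }

Trace:
Initial family (6 sets): { {}, {C, E}, {A, C, E}, {B, C, F}, {B, E, F}, Ω }.
Pass 1: 6 new —
  {A, C, D}  = {B, E, F}ᶜ
  {A, D, E}  = {B, C, F}ᶜ
  {B, D, F}  = {A, C, E}ᶜ
  {A, B, D, F}  = {C, E}ᶜ
  {B, C, E, F}  = {B, C, F} ∪ {C, E}
  {A, B, C, E, F}  = {B, C, F} ∪ {A, C, E}
  |family| = 12
Pass 2 adds 8:
  {D}  = {A, B, C, E, F}ᶜ
  {A, D}  = {B, C, E, F}ᶜ
  {A, C, D, E}  = {A, D, E} ∪ {A, C, E}
  {B, C, D, F}  = {B, D, F} ∪ {B, C, F}
  {B, D, E, F}  = {B, D, F} ∪ {B, E, F}
  {A, B, C, D, F}  = {B, D, F} ∪ {A, C, D}
  {A, B, D, E, F}  = {A, D, E} ∪ {B, D, F}
  {B, C, D, E, F}  = {B, D, F} ∪ {C, E}
  |family| = 20
Pass 3: 7 new —
  {A}  = {B, C, D, E, F}ᶜ
  {C}  = {A, B, D, E, F}ᶜ
  {E}  = {A, B, C, D, F}ᶜ
  {A, C}  = {B, D, E, F}ᶜ
  {A, E}  = {B, C, D, F}ᶜ
  {B, F}  = {A, C, D, E}ᶜ
  {C, D, E}  = {C, E} ∪ {D}
  |family| = 27
Pass 4: +5 →
  {C, D}  = {C} ∪ {D}
  {D, E}  = {E} ∪ {D}
  {A, B, F}  = {C, D, E}ᶜ
  {A, B, C, F}  = {A} ∪ {B, C, F}
  {A, B, E, F}  = {A} ∪ {B, E, F}
  |family| = 32
Pass 5: closed — nothing new.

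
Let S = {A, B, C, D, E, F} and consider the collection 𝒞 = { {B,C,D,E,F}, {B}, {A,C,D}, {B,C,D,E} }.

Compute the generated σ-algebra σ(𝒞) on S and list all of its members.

Answer: σ(𝒞) = { {}, {A}, {B}, {E}, {F}, {A,B}, {A,E}, {A,F}, {B,E}, {B,F}, {C,D}, {E,F}, {A,B,E}, {A,B,F}, {A,C,D}, {A,E,F}, {B,C,D}, {B,E,F}, {C,D,E}, {C,D,F}, {A,B,C,D}, {A,B,E,F}, {A,C,D,E}, {A,C,D,F}, {B,C,D,E}, {B,C,D,F}, {C,D,E,F}, {A,B,C,D,E}, {A,B,C,D,F}, {A,C,D,E,F}, {B,C,D,E,F}, S }

Check:
Start: 𝒞 ∪ {∅, S} = { {}, {B}, {A,C,D}, {B,C,D,E}, {B,C,D,E,F}, S }.
Round 1. New:
  {A}  = S∖{B,C,D,E,F}
  {A,F}  = S∖{B,C,D,E}
  {B,E,F}  = S∖{A,C,D}
  {A,B,C,D}  = {A,C,D} ∪ {B}
  {A,B,C,D,E}  = {A,C,D} ∪ {B,C,D,E}
  {A,C,D,E,F}  = S∖{B}
  (now 12)
Round 2 adds 7:
  {F}  = S∖{A,B,C,D,E}
  {A,B}  = {B} ∪ {A}
  {E,F}  = S∖{A,B,C,D}
  {A,B,F}  = {A,F} ∪ {B}
  {A,B,E,F}  = {A,F} ∪ {B,E,F}
  {A,C,D,F}  = {A,F} ∪ {A,C,D}
  {A,B,C,D,F}  = {A,F} ∪ {A,B,C,D}
  (now 19)
Round 3: 7 new —
  {E}  = S∖{A,B,C,D,F}
  {B,E}  = S∖{A,C,D,F}
  {B,F}  = {B} ∪ {F}
  {C,D}  = S∖{A,B,E,F}
  {A,E,F}  = {E,F} ∪ {A,F}
  {C,D,E}  = S∖{A,B,F}
  {C,D,E,F}  = S∖{A,B}
  (now 26)
Round 4 adds 6:
  {A,E}  = {E} ∪ {A}
  {A,B,E}  = {B,E} ∪ {A,B}
  {B,C,D}  = S∖{A,E,F}
  {C,D,F}  = {C,D} ∪ {F}
  {A,C,D,E}  = S∖{B,F}
  {B,C,D,F}  = {C,D} ∪ {B,F}
  (now 32)
After Round 5 the family is unchanged; done.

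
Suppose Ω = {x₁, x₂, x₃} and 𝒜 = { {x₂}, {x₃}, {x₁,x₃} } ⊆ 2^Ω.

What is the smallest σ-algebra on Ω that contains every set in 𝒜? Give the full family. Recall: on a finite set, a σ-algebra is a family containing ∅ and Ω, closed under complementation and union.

Answer: σ(𝒜) = { ∅, {x₁}, {x₂}, {x₃}, {x₁,x₂}, {x₁,x₃}, {x₂,x₃}, Ω }

Working:
Start: 𝒜 ∪ {∅, Ω} = { ∅, {x₂}, {x₃}, {x₁,x₃}, Ω }.
Round 1. New:
  {x₁,x₂}  = {x₃}ᶜ
  {x₂,x₃}  = {x₃} ∪ {x₂}
  |family| = 7
Round 2 adds 1:
  {x₁}  = {x₂,x₃}ᶜ
  |family| = 8
Round 3: stable.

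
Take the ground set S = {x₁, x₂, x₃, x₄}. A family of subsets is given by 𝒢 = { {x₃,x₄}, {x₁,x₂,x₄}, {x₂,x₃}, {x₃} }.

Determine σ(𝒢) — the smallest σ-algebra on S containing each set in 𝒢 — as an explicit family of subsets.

σ(𝒢) (16 sets): { {}, {x₁}, {x₂}, {x₃}, {x₄}, {x₁,x₂}, {x₁,x₃}, {x₁,x₄}, {x₂,x₃}, {x₂,x₄}, {x₃,x₄}, {x₁,x₂,x₃}, {x₁,x₂,x₄}, {x₁,x₃,x₄}, {x₂,x₃,x₄}, S }

Trace:
Begin from { {}, {x₃}, {x₂,x₃}, {x₃,x₄}, {x₁,x₂,x₄}, S } (that is, 𝒢 plus ∅ and S).
Step 1. New:
  {x₁,x₂}  = complement {x₃,x₄}
  {x₁,x₄}  = complement {x₂,x₃}
  {x₂,x₃,x₄}  = {x₃,x₄} ∪ {x₂,x₃}
  — 9 sets.
Step 2 (3 new):
  {x₁}  = complement {x₂,x₃,x₄}
  {x₁,x₂,x₃}  = {x₁,x₂} ∪ {x₃}
  {x₁,x₃,x₄}  = {x₃,x₄} ∪ {x₁,x₄}
  — 12 sets.
Step 3. New:
  {x₂}  = complement {x₁,x₃,x₄}
  {x₄}  = complement {x₁,x₂,x₃}
  {x₁,x₃}  = {x₃} ∪ {x₁}
  — 15 sets.
Step 4 adds 1:
  {x₂,x₄}  = complement {x₁,x₃}
  — 16 sets.
Step 5: already closed under ᶜ and ∪.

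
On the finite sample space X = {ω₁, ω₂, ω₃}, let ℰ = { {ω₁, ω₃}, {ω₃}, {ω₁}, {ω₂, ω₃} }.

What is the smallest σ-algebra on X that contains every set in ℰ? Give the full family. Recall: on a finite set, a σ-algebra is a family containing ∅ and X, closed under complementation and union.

Begin from { ∅, {ω₁}, {ω₃}, {ω₁, ω₃}, {ω₂, ω₃}, X } (that is, ℰ plus ∅ and X).
Step 1: +2 →
  {ω₂}  = ᶜ of {ω₁, ω₃}
  {ω₁, ω₂}  = ᶜ of {ω₃}
  — 8 sets.
Step 2 adds nothing — fixpoint reached.

Hence σ(ℰ) has 8 members: { ∅, {ω₁}, {ω₂}, {ω₃}, {ω₁, ω₂}, {ω₁, ω₃}, {ω₂, ω₃}, X }.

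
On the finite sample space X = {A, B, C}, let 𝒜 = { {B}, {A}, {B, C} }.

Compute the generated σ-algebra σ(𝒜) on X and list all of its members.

Seed the family with 𝒜 together with ∅ and X: { {}, {A}, {B}, {B, C}, X }.
Step 1 (2 new):
  {A, B}  = {B} ∪ {A}
  {A, C}  = X∖{B}
  [7 total]
Step 2: 1 new —
  {C}  = X∖{A, B}
  [8 total]
Step 3 adds nothing — fixpoint reached.

Hence σ(𝒜) has 8 members: { {}, {A}, {B}, {C}, {A, B}, {A, C}, {B, C}, X }.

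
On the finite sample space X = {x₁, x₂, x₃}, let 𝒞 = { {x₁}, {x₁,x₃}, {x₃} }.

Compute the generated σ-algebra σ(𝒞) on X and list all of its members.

Initial family (5 sets): { {}, {x₁}, {x₃}, {x₁,x₃}, X }.
Round 1 adds 3:
  {x₂}  = {x₁,x₃}ᶜ
  {x₁,x₂}  = {x₃}ᶜ
  {x₂,x₃}  = {x₁}ᶜ
Round 2: closed — nothing new.

σ(𝒞) = { {}, {x₁}, {x₂}, {x₃}, {x₁,x₂}, {x₁,x₃}, {x₂,x₃}, X }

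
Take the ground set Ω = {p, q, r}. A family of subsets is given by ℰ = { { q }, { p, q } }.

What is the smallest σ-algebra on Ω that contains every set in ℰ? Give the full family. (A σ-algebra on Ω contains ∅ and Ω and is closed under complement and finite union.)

|σ(ℰ)| = 8.  σ(ℰ) = { {  }, { p }, { q }, { r }, { p, q }, { p, r }, { q, r }, Ω }

Trace:
Initial family (4 sets): { {  }, { q }, { p, q }, Ω }.
Step 1: +2 →
  { r }  = ᶜ of { p, q }
  { p, r }  = ᶜ of { q }
  |family| = 6
Step 2 adds 1:
  { q, r }  = { r } ∪ { q }
  |family| = 7
Step 3 adds 1:
  { p }  = ᶜ of { q, r }
  |family| = 8
After Step 4 the family is unchanged; done.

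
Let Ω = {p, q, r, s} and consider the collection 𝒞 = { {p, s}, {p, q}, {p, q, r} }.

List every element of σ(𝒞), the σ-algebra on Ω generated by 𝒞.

Initial family (5 sets): { ∅, {p, q}, {p, s}, {p, q, r}, Ω }.
Step 1: +4 →
  {s}  = Ω∖{p, q, r}
  {q, r}  = Ω∖{p, s}
  {r, s}  = Ω∖{p, q}
  {p, q, s}  = {p, s} ∪ {p, q}
Step 2: 3 new —
  {r}  = Ω∖{p, q, s}
  {p, r, s}  = {r, s} ∪ {p, s}
  {q, r, s}  = {r, s} ∪ {q, r}
Step 3 adds 2:
  {p}  = Ω∖{q, r, s}
  {q}  = Ω∖{p, r, s}
Step 4: 2 new —
  {p, r}  = {r} ∪ {p}
  {q, s}  = {s} ∪ {q}
Step 5: already closed under ᶜ and ∪.

|σ(𝒞)| = 16.  σ(𝒞) = { ∅, {p}, {q}, {r}, {s}, {p, q}, {p, r}, {p, s}, {q, r}, {q, s}, {r, s}, {p, q, r}, {p, q, s}, {p, r, s}, {q, r, s}, Ω }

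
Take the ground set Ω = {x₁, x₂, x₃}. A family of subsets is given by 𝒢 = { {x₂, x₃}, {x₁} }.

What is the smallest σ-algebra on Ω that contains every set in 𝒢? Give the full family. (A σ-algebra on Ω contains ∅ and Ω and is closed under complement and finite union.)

|σ(𝒢)| = 4.  σ(𝒢) = { ∅, {x₁}, {x₂, x₃}, Ω }

Check:
Take S₀ = 𝒢 ∪ {∅, Ω} = { ∅, {x₁}, {x₂, x₃}, Ω }.
Step 1: no new sets; the family is a σ-algebra.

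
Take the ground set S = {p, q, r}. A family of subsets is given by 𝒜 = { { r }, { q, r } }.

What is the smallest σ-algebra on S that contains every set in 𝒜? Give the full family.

|σ(𝒜)| = 8.  σ(𝒜) = { {  }, { p }, { q }, { r }, { p, q }, { p, r }, { q, r }, S }

Derivation:
Begin from { {  }, { r }, { q, r }, S } (that is, 𝒜 plus ∅ and S).
Pass 1: 2 new —
  { p }  = { q, r }ᶜ
  { p, q }  = { r }ᶜ
  [6 total]
Pass 2: +1 →
  { p, r }  = { r } ∪ { p }
  [7 total]
Pass 3. New:
  { q }  = { p, r }ᶜ
  [8 total]
Pass 4: stable.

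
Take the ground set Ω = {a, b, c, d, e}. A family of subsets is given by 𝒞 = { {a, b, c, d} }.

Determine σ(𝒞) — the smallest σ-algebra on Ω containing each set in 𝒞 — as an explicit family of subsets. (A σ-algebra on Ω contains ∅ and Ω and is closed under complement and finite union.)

Initial family (3 sets): { ∅, {a, b, c, d}, Ω }.
Pass 1: 1 new —
  {e}  = Ω∖{a, b, c, d}
  [4 total]
Pass 2: closed — nothing new.

Hence σ(𝒞) has 4 members: { ∅, {e}, {a, b, c, d}, Ω }.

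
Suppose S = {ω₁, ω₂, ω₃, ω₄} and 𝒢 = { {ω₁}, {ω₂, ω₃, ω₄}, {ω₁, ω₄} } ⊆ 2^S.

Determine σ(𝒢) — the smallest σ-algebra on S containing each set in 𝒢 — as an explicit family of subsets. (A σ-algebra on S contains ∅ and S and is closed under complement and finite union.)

σ(𝒢) (8 sets): { {}, {ω₁}, {ω₄}, {ω₁, ω₄}, {ω₂, ω₃}, {ω₁, ω₂, ω₃}, {ω₂, ω₃, ω₄}, S }

Trace:
Start: 𝒢 ∪ {∅, S} = { {}, {ω₁}, {ω₁, ω₄}, {ω₂, ω₃, ω₄}, S }.
Iteration 1: 1 new —
  {ω₂, ω₃}  = {ω₁, ω₄}ᶜ
  — 6 sets.
Iteration 2 adds 1:
  {ω₁, ω₂, ω₃}  = {ω₂, ω₃} ∪ {ω₁}
  — 7 sets.
Iteration 3: 1 new —
  {ω₄}  = {ω₁, ω₂, ω₃}ᶜ
  — 8 sets.
Iteration 4: no new sets; the family is a σ-algebra.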